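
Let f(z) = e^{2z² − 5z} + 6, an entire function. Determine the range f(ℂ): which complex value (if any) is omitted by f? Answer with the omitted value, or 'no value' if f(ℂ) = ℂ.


Little Picard bounds the complement of f(ℂ) to at most one point.
The exponent g(z) = 2z² − 5z is a nonconstant polynomial, hence surjective onto ℂ. So e^{g(z)} takes every value in {e^w : w ∈ ℂ} = ℂ ∖ {0}. Adding 6 shifts the range to ℂ ∖ {6}. f omits exactly 6.

Omitted value: 6.


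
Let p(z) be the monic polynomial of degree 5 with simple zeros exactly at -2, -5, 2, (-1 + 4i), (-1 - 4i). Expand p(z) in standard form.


The polynomial is p(z) = ∏_{α ∈ S} (z − α), where S = {-2, -5, 2, (-1 + 4i), (-1 - 4i)}.
Expanding the product yields: p(z) = z^5 + 7·z^4 + 23·z^3 + 57·z^2 -108·z -340.
Note conjugate pairs combine to real quadratics: (z − (-1+4i))(z − (-1−4i)) = z² + 2z + 17.
The resulting polynomial has degree 5 and real coefficients as required.

p(z) = z^5 + 7·z^4 + 23·z^3 + 57·z^2 -108·z -340.


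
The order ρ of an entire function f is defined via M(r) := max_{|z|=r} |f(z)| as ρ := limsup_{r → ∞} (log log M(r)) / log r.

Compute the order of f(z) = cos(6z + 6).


cos(w) is a linear combination of e^{iw} and e^{−iw} (or e^w, e^{−w} in the hyperbolic case), so |cos(w)| ≤ e^{|w|}. With w = 6z + 6, |w| ≤ 6|z| + 6 = 6r + 6 on |z| = r, giving M(r) ≤ e^{6r + 6}, so ρ ≤ 1. On a suitable ray (z = it for sin/cos; z = t for sinh/cosh, t real → ∞), |cos(6z + 6)| grows like e^{6|t|}/2, so ρ ≥ 1. Hence ρ = 1.
Therefore ρ = 1.

Order ρ = 1.


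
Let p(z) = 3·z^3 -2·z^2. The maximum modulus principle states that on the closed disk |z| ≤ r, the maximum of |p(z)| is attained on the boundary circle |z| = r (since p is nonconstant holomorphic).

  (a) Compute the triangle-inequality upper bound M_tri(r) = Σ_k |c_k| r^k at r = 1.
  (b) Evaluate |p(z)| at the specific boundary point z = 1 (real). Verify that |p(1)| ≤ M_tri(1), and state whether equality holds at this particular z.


Coefficients: c_0 = 0, c_1 = 0, c_2 = -2, c_3 = 3. Radius r = 1.
Part (a). Triangle bound: M_tri(r) = Σ_k |c_k| r^k
  = |0|·1^0 + |0|·1^1 + |-2|·1^2 + |3|·1^3
  = 0 + 0 + 2 + 3 = 5.
This bounds M(r) := max_{|z|=r} |p(z)| from above; equality holds iff all terms c_k z^k can be made to align in phase at a single z on |z|=r.
Part (b). At z = 1 (real, on the circle |z| = r):
  p(1) = (0)·1^0 + (0)·1^1 + (-2)·1^2 + (3)·1^3 = 1.
  |p(1)| = 1.
Check: |p(1)| = 1 ≤ 5 = M_tri(1). ✓ Equality does not hold at z = 1 (the coefficients have mixed signs, so the terms do not all align in phase there).

M_tri(1) = 5; |p(1)| = 1; equality at z=1: no.


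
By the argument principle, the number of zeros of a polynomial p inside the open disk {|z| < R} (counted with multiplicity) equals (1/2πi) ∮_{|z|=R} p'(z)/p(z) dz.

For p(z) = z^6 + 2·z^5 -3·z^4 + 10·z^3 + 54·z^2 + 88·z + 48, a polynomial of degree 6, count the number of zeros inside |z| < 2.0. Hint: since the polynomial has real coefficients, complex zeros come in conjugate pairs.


The zeros of p are: (-1 + 1i), (-1 - 1i), (2 + 2i), (2 - 2i), -1, -3.
Their magnitudes are: 1.414, 1.414, 2.828, 2.828, 1, 3.
Zeros with |z| < R = 2.0: (-1 + 1i), (-1 - 1i), -1.
Count = 3.
By the argument principle, (1/2πi) ∮_{|z|=R} p'(z)/p(z) dz equals exactly this count.

Number of zeros inside |z| < 2.0: 3.


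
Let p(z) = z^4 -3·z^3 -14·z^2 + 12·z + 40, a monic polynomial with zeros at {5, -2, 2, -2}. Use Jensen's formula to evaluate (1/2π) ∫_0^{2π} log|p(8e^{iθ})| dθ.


Zeros: -2, -2, 2, 5; r = 8.
Inside |z| < r: -2, -2, 2, 5. Outside (|z| ≥ r): ∅.
p(0) = 40, so log|p(0)| = log(40) = 3.6889.
Apply Jensen: I(r) = log|p(0)| + Σ_k log(r/|z_k|), summed over zeros inside |z| < r.
  log(r/|z_k|) for z_k = 5: log(8/5) = 0.4700
  log(r/|z_k|) for z_k = -2: log(8/2) = 1.3863
  log(r/|z_k|) for z_k = 2: log(8/2) = 1.3863
  log(r/|z_k|) for z_k = -2: log(8/2) = 1.3863
Sum over inside zeros: 4.6289.
I(r) = log|p(0)| + (inside sum) = 3.6889 + 4.6289 = 8.3178.
Closed form (all zeros inside, monic): I(r) = n·log(r) = 4·log(8) = 8.3178. ✓

I(r) ≈ 8.3178.


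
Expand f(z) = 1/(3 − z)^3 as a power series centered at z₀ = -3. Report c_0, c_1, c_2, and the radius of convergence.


Let w = z − z₀, so z = z₀ + w.
Then 3 − z = 3 − (z₀ + w) = (3 − z₀) − w = 6 − w.
f(z) = 1/(6 − w)^3 = (1/(6)^3) · (1 − w/(6))^{−3}.
By the binomial series (1−u)^{−3} = Σ_{n≥0} C(n+2, 2) u^n for |u|<1, with u = w/(6):
  c_n = C(n+2, 2) / (6)^(n+3).
  c_0 = 1/(6)^3 = 1/216.
  c_1 = 3/(6)^4 = 1/432.
  c_2 = 6/(6)^5 = 1/1296.
The series is valid for |w/d| < 1, i.e. |z − z₀| < |d|.
Radius of convergence: R = |3 − z₀| = |6| = 6 (distance from z₀ to the singularity z = 3).

c_0 = 1/216, c_1 = 1/432, c_2 = 1/1296; R = 6.


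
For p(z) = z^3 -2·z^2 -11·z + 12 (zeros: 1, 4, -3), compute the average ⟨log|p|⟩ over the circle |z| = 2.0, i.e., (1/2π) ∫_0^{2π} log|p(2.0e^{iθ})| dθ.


Zeros: -3, 1, 4; r = 2.0.
Inside |z| < r: 1. Outside (|z| ≥ r): -3, 4.
p(0) = 12, so log|p(0)| = log(12) = 2.4849.
Apply Jensen: I(r) = log|p(0)| + Σ_k log(r/|z_k|), summed over zeros inside |z| < r.
  log(r/|z_k|) for z_k = 1: log(2.0/1) = 0.6931
  Outside zeros (-3, 4) contribute nothing to the Jensen sum.
Sum over inside zeros: 0.6931.
I(r) = log|p(0)| + (inside sum) = 2.4849 + 0.6931 = 3.1781.
Note: since some zeros are outside |z| ≤ r, the simplified n·log(r) form does NOT apply — only the inside zeros contribute.

I(r) ≈ 3.1781.


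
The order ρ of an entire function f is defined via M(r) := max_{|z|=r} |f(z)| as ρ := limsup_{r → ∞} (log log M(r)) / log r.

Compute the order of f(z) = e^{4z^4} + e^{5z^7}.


Each summand is entire of order 4 and 7 respectively (as in the single-exponential case). The order of a sum is at most the max of the orders, so ρ ≤ 7. For the lower bound: on |z|=r choose arg z so that 5z^7 is real positive; then |e^{5z^7}| = e^{5r^7} while |e^{4z^4}| ≤ e^{4r^4} = o(e^{5r^7}). So |f| ≥ e^{5r^7}(1 − o(1)) and ρ ≥ 7. Hence ρ = max(4, 7) = 7.
Therefore ρ = 7.

Order ρ = 7.


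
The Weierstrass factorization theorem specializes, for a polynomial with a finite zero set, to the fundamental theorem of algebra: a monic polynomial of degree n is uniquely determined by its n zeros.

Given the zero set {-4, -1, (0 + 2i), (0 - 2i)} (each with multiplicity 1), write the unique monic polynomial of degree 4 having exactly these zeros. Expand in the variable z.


The polynomial is p(z) = ∏_{α ∈ S} (z − α), where S = {-4, -1, (0 + 2i), (0 - 2i)}.
Expanding the product yields: p(z) = z^4 + 5·z^3 + 8·z^2 + 20·z + 16.
Note conjugate pairs combine to real quadratics: (z − (0+2i))(z − (0−2i)) = z² + 4.
The resulting polynomial has degree 4 and real coefficients as required.

p(z) = z^4 + 5·z^3 + 8·z^2 + 20·z + 16.


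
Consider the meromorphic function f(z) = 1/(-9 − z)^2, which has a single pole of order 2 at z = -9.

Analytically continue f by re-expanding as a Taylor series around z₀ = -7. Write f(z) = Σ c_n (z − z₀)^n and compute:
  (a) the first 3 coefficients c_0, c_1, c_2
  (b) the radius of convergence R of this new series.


Let w = z − z₀, so z = z₀ + w.
Then -9 − z = -9 − (z₀ + w) = (-9 − z₀) − w = -2 − w.
f(z) = 1/(-2 − w)^2 = (1/(-2)^2) · (1 − w/(-2))^{−2}.
By the binomial series (1−u)^{−2} = Σ_{n≥0} C(n+1, 1) u^n for |u|<1, with u = w/(-2):
  c_n = C(n+1, 1) / (-2)^(n+2).
  c_0 = 1/(-2)^2 = 1/4.
  c_1 = 2/(-2)^3 = -1/4.
  c_2 = 3/(-2)^4 = 3/16.
The series is valid for |w/d| < 1, i.e. |z − z₀| < |d|.
Radius of convergence: R = |-9 − z₀| = |-2| = 2 (distance from z₀ to the singularity z = -9).

c_0 = 1/4, c_1 = -1/4, c_2 = 3/16; R = 2.


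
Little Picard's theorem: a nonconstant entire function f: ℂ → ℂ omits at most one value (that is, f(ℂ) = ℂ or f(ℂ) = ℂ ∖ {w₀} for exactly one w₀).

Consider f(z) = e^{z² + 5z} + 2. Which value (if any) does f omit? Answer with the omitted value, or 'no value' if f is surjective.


Little Picard bounds the complement of f(ℂ) to at most one point.
The exponent g(z) = z² + 5z is a nonconstant polynomial, hence surjective onto ℂ. So e^{g(z)} takes every value in {e^w : w ∈ ℂ} = ℂ ∖ {0}. Adding 2 shifts the range to ℂ ∖ {2}. f omits exactly 2.

Omitted value: 2.


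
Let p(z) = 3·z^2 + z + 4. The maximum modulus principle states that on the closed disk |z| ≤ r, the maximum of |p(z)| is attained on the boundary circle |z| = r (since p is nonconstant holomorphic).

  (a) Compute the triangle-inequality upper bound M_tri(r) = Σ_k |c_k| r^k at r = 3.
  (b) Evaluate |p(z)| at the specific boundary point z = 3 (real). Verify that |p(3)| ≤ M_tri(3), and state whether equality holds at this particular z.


Coefficients: c_0 = 4, c_1 = 1, c_2 = 3. Radius r = 3.
Part (a). Triangle bound: M_tri(r) = Σ_k |c_k| r^k
  = |4|·3^0 + |1|·3^1 + |3|·3^2
  = 4 + 3 + 27 = 34.
This bounds M(r) := max_{|z|=r} |p(z)| from above; equality holds iff all terms c_k z^k can be made to align in phase at a single z on |z|=r.
Part (b). At z = 3 (real, on the circle |z| = r):
  p(3) = (4)·3^0 + (1)·3^1 + (3)·3^2 = 34.
  |p(3)| = 34.
Since all nonzero coefficients share the same sign, |p(3)| = 34 = M_tri(3); the triangle bound is attained at z = 3, so in fact M(r) = 34.

M_tri(3) = 34; |p(3)| = 34; equality at z=3: yes.


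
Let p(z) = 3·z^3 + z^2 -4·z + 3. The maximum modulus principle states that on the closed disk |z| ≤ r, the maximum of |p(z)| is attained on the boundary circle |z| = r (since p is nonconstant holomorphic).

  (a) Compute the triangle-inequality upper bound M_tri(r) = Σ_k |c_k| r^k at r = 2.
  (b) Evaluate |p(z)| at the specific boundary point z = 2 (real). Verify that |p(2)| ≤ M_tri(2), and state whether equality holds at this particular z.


Coefficients: c_0 = 3, c_1 = -4, c_2 = 1, c_3 = 3. Radius r = 2.
Part (a). Triangle bound: M_tri(r) = Σ_k |c_k| r^k
  = |3|·2^0 + |-4|·2^1 + |1|·2^2 + |3|·2^3
  = 3 + 8 + 4 + 24 = 39.
This bounds M(r) := max_{|z|=r} |p(z)| from above; equality holds iff all terms c_k z^k can be made to align in phase at a single z on |z|=r.
Part (b). At z = 2 (real, on the circle |z| = r):
  p(2) = (3)·2^0 + (-4)·2^1 + (1)·2^2 + (3)·2^3 = 23.
  |p(2)| = 23.
Check: |p(2)| = 23 ≤ 39 = M_tri(2). ✓ Equality does not hold at z = 2 (the coefficients have mixed signs, so the terms do not all align in phase there).

M_tri(2) = 39; |p(2)| = 23; equality at z=2: no.


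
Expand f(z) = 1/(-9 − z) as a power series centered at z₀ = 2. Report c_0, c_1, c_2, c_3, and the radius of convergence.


Let w = z − z₀, so z = z₀ + w.
Then -9 − z = -9 − (z₀ + w) = (-9 − z₀) − w = -11 − w.
f(z) = 1/(-11 − w) = (1/(-11)) · 1/(1 − w/(-11)) = Σ_{n≥0} w^n / (-11)^(n+1).
So c_n = 1/(-11)^(n+1):
  c_0 = 1/(-11)^1 = -1/11.
  c_1 = 1/(-11)^2 = 1/121.
  c_2 = 1/(-11)^3 = -1/1331.
  c_3 = 1/(-11)^4 = 1/14641.
The series is valid for |w/d| < 1, i.e. |z − z₀| < |d|.
Radius of convergence: R = |-9 − z₀| = |-11| = 11 (distance from z₀ to the singularity z = -9).

c_0 = -1/11, c_1 = 1/121, c_2 = -1/1331, c_3 = 1/14641; R = 11.


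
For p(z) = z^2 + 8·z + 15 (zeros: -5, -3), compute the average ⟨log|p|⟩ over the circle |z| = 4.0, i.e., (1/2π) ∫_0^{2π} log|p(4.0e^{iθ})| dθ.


Zeros: -5, -3; r = 4.0.
Inside |z| < r: -3. Outside (|z| ≥ r): -5.
p(0) = 15, so log|p(0)| = log(15) = 2.7081.
Apply Jensen: I(r) = log|p(0)| + Σ_k log(r/|z_k|), summed over zeros inside |z| < r.
  log(r/|z_k|) for z_k = -3: log(4.0/3) = 0.2877
  Outside zeros (-5) contribute nothing to the Jensen sum.
Sum over inside zeros: 0.2877.
I(r) = log|p(0)| + (inside sum) = 2.7081 + 0.2877 = 2.9957.
Note: since some zeros are outside |z| ≤ r, the simplified n·log(r) form does NOT apply — only the inside zeros contribute.

I(r) ≈ 2.9957.


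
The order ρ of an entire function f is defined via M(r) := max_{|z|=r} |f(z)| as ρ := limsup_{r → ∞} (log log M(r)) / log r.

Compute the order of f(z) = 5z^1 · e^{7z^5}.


M(r) = max_{|z|=r} |5|·|z|^1·|e^{7z^5}| = 5·r^1 · e^{7r^5} (the factors attain their maxima compatibly on |z|=r). Then log M(r) = log 5 + 1·log r + 7r^5, dominated by the last term, so log log M(r) ~ 5·log r. The polynomial factor 5z^1 contributes only a log r term and does not affect the order. ρ = 5.
Therefore ρ = 5.

Order ρ = 5.


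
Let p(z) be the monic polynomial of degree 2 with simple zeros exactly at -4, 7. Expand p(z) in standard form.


The polynomial is p(z) = ∏_{α ∈ S} (z − α), where S = {-4, 7}.
Expanding the product yields: p(z) = z^2 -3·z -28.
The resulting polynomial has degree 2 and real coefficients as required.

p(z) = z^2 -3·z -28.


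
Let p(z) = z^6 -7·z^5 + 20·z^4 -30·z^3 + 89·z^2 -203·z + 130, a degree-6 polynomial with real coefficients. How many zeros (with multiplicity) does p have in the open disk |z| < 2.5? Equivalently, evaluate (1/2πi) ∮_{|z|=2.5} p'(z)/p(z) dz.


The zeros of p are: 1, 2, (-1 + 2i), (-1 - 2i), (3 + 2i), (3 - 2i).
Their magnitudes are: 1, 2, 2.236, 2.236, 3.606, 3.606.
Zeros with |z| < R = 2.5: 1, 2, (-1 + 2i), (-1 - 2i).
Count = 4.
By the argument principle, (1/2πi) ∮_{|z|=R} p'(z)/p(z) dz equals exactly this count.

Number of zeros inside |z| < 2.5: 4.


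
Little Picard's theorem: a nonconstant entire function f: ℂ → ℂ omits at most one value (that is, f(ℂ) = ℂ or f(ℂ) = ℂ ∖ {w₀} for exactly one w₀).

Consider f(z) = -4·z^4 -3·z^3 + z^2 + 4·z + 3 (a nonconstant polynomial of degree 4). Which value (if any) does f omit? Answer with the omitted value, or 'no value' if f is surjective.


Little Picard bounds the complement of f(ℂ) to at most one point.
For every w ∈ ℂ, the equation p(z) − w = 0 is a nonconstant polynomial in z and hence has at least one root by the fundamental theorem of algebra. So p is surjective onto ℂ, omitting no value.

Omitted value: no value.


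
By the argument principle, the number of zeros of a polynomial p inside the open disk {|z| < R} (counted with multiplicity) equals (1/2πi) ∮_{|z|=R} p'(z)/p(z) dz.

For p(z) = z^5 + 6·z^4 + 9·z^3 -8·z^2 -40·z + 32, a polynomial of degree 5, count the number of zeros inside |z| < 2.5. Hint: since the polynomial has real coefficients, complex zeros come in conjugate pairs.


The zeros of p are: -4, 1, (-2 + 2i), (-2 - 2i), 1.
Their magnitudes are: 4, 1, 2.828, 2.828, 1.
Zeros with |z| < R = 2.5: 1, 1.
Count = 2.
By the argument principle, (1/2πi) ∮_{|z|=R} p'(z)/p(z) dz equals exactly this count.

Number of zeros inside |z| < 2.5: 2.


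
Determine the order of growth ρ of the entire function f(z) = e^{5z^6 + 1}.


|e^{5z^6 + 1}| = e^{Re(5·z^6) + 1} ≤ e^{5|z|^6 + 1} = e^{5r^6 + 1} on |z| = r, so ρ ≤ 6. Choosing z on |z|=r so that 5·z^6 is real positive (always possible by picking arg z appropriately) gives |f(z)| = e^{5r^6 + 1}, matching the bound. The additive constant 1 does not affect log log M(r) ~ 6·log r. Hence ρ = 6.
Therefore ρ = 6.

Order ρ = 6.


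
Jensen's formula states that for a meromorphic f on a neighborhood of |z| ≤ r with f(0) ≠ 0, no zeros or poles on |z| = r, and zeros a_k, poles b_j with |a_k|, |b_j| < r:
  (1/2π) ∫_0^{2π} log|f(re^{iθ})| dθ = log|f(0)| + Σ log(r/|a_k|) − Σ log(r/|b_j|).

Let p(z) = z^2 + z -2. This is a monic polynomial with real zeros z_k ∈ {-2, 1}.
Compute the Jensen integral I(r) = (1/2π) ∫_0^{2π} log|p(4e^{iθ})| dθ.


Zeros: -2, 1; r = 4.
Inside |z| < r: -2, 1. Outside (|z| ≥ r): ∅.
p(0) = -2, so log|p(0)| = log(2) = 0.6931.
Apply Jensen: I(r) = log|p(0)| + Σ_k log(r/|z_k|), summed over zeros inside |z| < r.
  log(r/|z_k|) for z_k = -2: log(4/2) = 0.6931
  log(r/|z_k|) for z_k = 1: log(4/1) = 1.3863
Sum over inside zeros: 2.0794.
I(r) = log|p(0)| + (inside sum) = 0.6931 + 2.0794 = 2.7726.
Closed form (all zeros inside, monic): I(r) = n·log(r) = 2·log(4) = 2.7726. ✓

I(r) ≈ 2.7726.


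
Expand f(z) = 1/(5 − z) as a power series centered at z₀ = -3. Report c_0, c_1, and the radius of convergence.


Let w = z − z₀, so z = z₀ + w.
Then 5 − z = 5 − (z₀ + w) = (5 − z₀) − w = 8 − w.
f(z) = 1/(8 − w) = (1/(8)) · 1/(1 − w/(8)) = Σ_{n≥0} w^n / (8)^(n+1).
So c_n = 1/(8)^(n+1):
  c_0 = 1/(8)^1 = 1/8.
  c_1 = 1/(8)^2 = 1/64.
The series is valid for |w/d| < 1, i.e. |z − z₀| < |d|.
Radius of convergence: R = |5 − z₀| = |8| = 8 (distance from z₀ to the singularity z = 5).

c_0 = 1/8, c_1 = 1/64; R = 8.


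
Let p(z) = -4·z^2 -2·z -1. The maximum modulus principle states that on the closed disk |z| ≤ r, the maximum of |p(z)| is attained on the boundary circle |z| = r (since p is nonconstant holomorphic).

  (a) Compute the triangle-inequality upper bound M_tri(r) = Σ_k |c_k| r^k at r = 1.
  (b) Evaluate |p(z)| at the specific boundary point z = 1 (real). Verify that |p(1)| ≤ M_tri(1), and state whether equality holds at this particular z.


Coefficients: c_0 = -1, c_1 = -2, c_2 = -4. Radius r = 1.
Part (a). Triangle bound: M_tri(r) = Σ_k |c_k| r^k
  = |-1|·1^0 + |-2|·1^1 + |-4|·1^2
  = 1 + 2 + 4 = 7.
This bounds M(r) := max_{|z|=r} |p(z)| from above; equality holds iff all terms c_k z^k can be made to align in phase at a single z on |z|=r.
Part (b). At z = 1 (real, on the circle |z| = r):
  p(1) = (-1)·1^0 + (-2)·1^1 + (-4)·1^2 = -7.
  |p(1)| = 7.
Since all nonzero coefficients share the same sign, |p(1)| = 7 = M_tri(1); the triangle bound is attained at z = 1, so in fact M(r) = 7.

M_tri(1) = 7; |p(1)| = 7; equality at z=1: yes.


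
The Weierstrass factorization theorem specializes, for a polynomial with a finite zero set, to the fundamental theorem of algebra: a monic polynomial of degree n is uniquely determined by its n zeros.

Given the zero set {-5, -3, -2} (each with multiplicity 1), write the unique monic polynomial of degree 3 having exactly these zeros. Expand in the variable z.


The polynomial is p(z) = ∏_{α ∈ S} (z − α), where S = {-5, -3, -2}.
Expanding the product yields: p(z) = z^3 + 10·z^2 + 31·z + 30.
The resulting polynomial has degree 3 and real coefficients as required.

p(z) = z^3 + 10·z^2 + 31·z + 30.


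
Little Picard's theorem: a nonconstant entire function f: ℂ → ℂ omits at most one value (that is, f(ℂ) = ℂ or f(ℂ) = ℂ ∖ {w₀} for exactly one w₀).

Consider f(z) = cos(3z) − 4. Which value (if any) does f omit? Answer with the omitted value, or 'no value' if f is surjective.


Little Picard bounds the complement of f(ℂ) to at most one point.
cos is entire and surjective onto ℂ: for every w ∈ ℂ, cos(ζ) = w has a solution ζ ∈ ℂ (e.g., via the complex inverse arccos). With ζ = 3z this gives z = ζ/(3). Then 1·cos(3z) takes every value in 1·ℂ = ℂ, and adding -4 is a bijection of ℂ. So f is surjective and omits no value. (Note: only on the real line is cos bounded by [−1, 1].)

Omitted value: no value.


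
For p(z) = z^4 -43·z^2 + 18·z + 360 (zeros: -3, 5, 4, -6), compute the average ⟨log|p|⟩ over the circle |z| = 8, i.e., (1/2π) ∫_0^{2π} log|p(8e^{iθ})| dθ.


Zeros: -6, -3, 4, 5; r = 8.
Inside |z| < r: -6, -3, 4, 5. Outside (|z| ≥ r): ∅.
p(0) = 360, so log|p(0)| = log(360) = 5.8861.
Apply Jensen: I(r) = log|p(0)| + Σ_k log(r/|z_k|), summed over zeros inside |z| < r.
  log(r/|z_k|) for z_k = -3: log(8/3) = 0.9808
  log(r/|z_k|) for z_k = 5: log(8/5) = 0.4700
  log(r/|z_k|) for z_k = 4: log(8/4) = 0.6931
  log(r/|z_k|) for z_k = -6: log(8/6) = 0.2877
Sum over inside zeros: 2.4317.
I(r) = log|p(0)| + (inside sum) = 5.8861 + 2.4317 = 8.3178.
Closed form (all zeros inside, monic): I(r) = n·log(r) = 4·log(8) = 8.3178. ✓

I(r) ≈ 8.3178.


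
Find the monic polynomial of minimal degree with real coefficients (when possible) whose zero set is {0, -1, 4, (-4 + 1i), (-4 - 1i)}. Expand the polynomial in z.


The polynomial is p(z) = ∏_{α ∈ S} (z − α), where S = {0, -1, 4, (-4 + 1i), (-4 - 1i)}.
Expanding the product yields: p(z) = z^5 + 5·z^4 -11·z^3 -83·z^2 -68·z.
Note conjugate pairs combine to real quadratics: (z − (-4+1i))(z − (-4−1i)) = z² + 8z + 17.
The resulting polynomial has degree 5 and real coefficients as required.

p(z) = z^5 + 5·z^4 -11·z^3 -83·z^2 -68·z.


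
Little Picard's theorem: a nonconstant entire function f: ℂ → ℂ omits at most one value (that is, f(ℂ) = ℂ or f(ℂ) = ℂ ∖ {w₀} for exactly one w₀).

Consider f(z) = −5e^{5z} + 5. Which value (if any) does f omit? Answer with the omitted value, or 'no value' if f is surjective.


Little Picard bounds the complement of f(ℂ) to at most one point.
e^{5z} is never zero on ℂ, so -5·e^{5z} takes every value in ℂ ∖ {0}. Adding 5 shifts the range to ℂ ∖ {5}. Thus f omits exactly the value 5.

Omitted value: 5.


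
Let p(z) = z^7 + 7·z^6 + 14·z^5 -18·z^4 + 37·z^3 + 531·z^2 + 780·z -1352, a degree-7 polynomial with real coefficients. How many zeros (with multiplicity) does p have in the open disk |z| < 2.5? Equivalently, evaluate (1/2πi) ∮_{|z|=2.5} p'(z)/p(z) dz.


The zeros of p are: (-3 + 2i), (-3 - 2i), (2 + 2i), (2 - 2i), 1, (-3 + 2i), (-3 - 2i).
Their magnitudes are: 3.606, 3.606, 2.828, 2.828, 1, 3.606, 3.606.
Zeros with |z| < R = 2.5: 1.
Count = 1.
By the argument principle, (1/2πi) ∮_{|z|=R} p'(z)/p(z) dz equals exactly this count.

Number of zeros inside |z| < 2.5: 1.


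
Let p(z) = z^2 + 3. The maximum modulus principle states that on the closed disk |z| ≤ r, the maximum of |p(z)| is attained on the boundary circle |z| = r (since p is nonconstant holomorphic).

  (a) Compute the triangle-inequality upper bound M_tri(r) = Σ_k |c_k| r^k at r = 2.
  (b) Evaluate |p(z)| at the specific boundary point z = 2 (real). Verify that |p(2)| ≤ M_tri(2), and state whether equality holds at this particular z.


Coefficients: c_0 = 3, c_1 = 0, c_2 = 1. Radius r = 2.
Part (a). Triangle bound: M_tri(r) = Σ_k |c_k| r^k
  = |3|·2^0 + |0|·2^1 + |1|·2^2
  = 3 + 0 + 4 = 7.
This bounds M(r) := max_{|z|=r} |p(z)| from above; equality holds iff all terms c_k z^k can be made to align in phase at a single z on |z|=r.
Part (b). At z = 2 (real, on the circle |z| = r):
  p(2) = (3)·2^0 + (0)·2^1 + (1)·2^2 = 7.
  |p(2)| = 7.
Since all nonzero coefficients share the same sign, |p(2)| = 7 = M_tri(2); the triangle bound is attained at z = 2, so in fact M(r) = 7.

M_tri(2) = 7; |p(2)| = 7; equality at z=2: yes.


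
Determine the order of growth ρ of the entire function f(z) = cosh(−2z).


cosh(w) is a linear combination of e^{iw} and e^{−iw} (or e^w, e^{−w} in the hyperbolic case), so |cosh(w)| ≤ e^{|w|}. With w = −2z, |w| ≤ 2|z| + 0 = 2r + 0 on |z| = r, giving M(r) ≤ e^{2r + 0}, so ρ ≤ 1. On a suitable ray (z = it for sin/cos; z = t for sinh/cosh, t real → ∞), |cosh(−2z)| grows like e^{2|t|}/2, so ρ ≥ 1. Hence ρ = 1.
Therefore ρ = 1.

Order ρ = 1.


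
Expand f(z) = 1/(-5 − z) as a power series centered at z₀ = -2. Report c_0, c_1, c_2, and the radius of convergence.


Let w = z − z₀, so z = z₀ + w.
Then -5 − z = -5 − (z₀ + w) = (-5 − z₀) − w = -3 − w.
f(z) = 1/(-3 − w) = (1/(-3)) · 1/(1 − w/(-3)) = Σ_{n≥0} w^n / (-3)^(n+1).
So c_n = 1/(-3)^(n+1):
  c_0 = 1/(-3)^1 = -1/3.
  c_1 = 1/(-3)^2 = 1/9.
  c_2 = 1/(-3)^3 = -1/27.
The series is valid for |w/d| < 1, i.e. |z − z₀| < |d|.
Radius of convergence: R = |-5 − z₀| = |-3| = 3 (distance from z₀ to the singularity z = -5).

c_0 = -1/3, c_1 = 1/9, c_2 = -1/27; R = 3.


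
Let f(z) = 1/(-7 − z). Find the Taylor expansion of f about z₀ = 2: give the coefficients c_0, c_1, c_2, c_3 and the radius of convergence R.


Let w = z − z₀, so z = z₀ + w.
Then -7 − z = -7 − (z₀ + w) = (-7 − z₀) − w = -9 − w.
f(z) = 1/(-9 − w) = (1/(-9)) · 1/(1 − w/(-9)) = Σ_{n≥0} w^n / (-9)^(n+1).
So c_n = 1/(-9)^(n+1):
  c_0 = 1/(-9)^1 = -1/9.
  c_1 = 1/(-9)^2 = 1/81.
  c_2 = 1/(-9)^3 = -1/729.
  c_3 = 1/(-9)^4 = 1/6561.
The series is valid for |w/d| < 1, i.e. |z − z₀| < |d|.
Radius of convergence: R = |-7 − z₀| = |-9| = 9 (distance from z₀ to the singularity z = -7).

c_0 = -1/9, c_1 = 1/81, c_2 = -1/729, c_3 = 1/6561; R = 9.


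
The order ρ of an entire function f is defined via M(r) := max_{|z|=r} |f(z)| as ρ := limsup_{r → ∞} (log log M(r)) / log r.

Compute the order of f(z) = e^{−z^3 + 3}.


|e^{−z^3 + 3}| = e^{Re(-1·z^3) + 3} ≤ e^{1|z|^3 + 3} = e^{1r^3 + 3} on |z| = r, so ρ ≤ 3. Choosing z on |z|=r so that -1·z^3 is real positive (always possible by picking arg z appropriately) gives |f(z)| = e^{1r^3 + 3}, matching the bound. The additive constant 3 does not affect log log M(r) ~ 3·log r. Hence ρ = 3.
Therefore ρ = 3.

Order ρ = 3.


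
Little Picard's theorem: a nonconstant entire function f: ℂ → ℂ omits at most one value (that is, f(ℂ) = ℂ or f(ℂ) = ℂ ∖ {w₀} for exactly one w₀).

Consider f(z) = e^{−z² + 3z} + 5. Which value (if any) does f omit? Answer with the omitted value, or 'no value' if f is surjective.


Little Picard bounds the complement of f(ℂ) to at most one point.
The exponent g(z) = −z² + 3z is a nonconstant polynomial, hence surjective onto ℂ. So e^{g(z)} takes every value in {e^w : w ∈ ℂ} = ℂ ∖ {0}. Adding 5 shifts the range to ℂ ∖ {5}. f omits exactly 5.

Omitted value: 5.


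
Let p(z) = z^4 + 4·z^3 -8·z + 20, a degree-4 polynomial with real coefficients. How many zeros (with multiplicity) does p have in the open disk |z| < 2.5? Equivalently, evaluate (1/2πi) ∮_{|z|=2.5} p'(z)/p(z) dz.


The zeros of p are: (1 + 1i), (1 - 1i), (-3 + 1i), (-3 - 1i).
Their magnitudes are: 1.414, 1.414, 3.162, 3.162.
Zeros with |z| < R = 2.5: (1 + 1i), (1 - 1i).
Count = 2.
By the argument principle, (1/2πi) ∮_{|z|=R} p'(z)/p(z) dz equals exactly this count.

Number of zeros inside |z| < 2.5: 2.


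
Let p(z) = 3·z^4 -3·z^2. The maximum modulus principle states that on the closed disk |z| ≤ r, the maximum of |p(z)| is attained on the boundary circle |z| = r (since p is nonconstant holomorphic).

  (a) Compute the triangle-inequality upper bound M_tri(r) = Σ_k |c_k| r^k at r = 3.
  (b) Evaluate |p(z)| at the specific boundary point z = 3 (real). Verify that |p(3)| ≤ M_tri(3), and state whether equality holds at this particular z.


Coefficients: c_0 = 0, c_1 = 0, c_2 = -3, c_3 = 0, c_4 = 3. Radius r = 3.
Part (a). Triangle bound: M_tri(r) = Σ_k |c_k| r^k
  = |0|·3^0 + |0|·3^1 + |-3|·3^2 + |0|·3^3 + |3|·3^4
  = 0 + 0 + 27 + 0 + 243 = 270.
This bounds M(r) := max_{|z|=r} |p(z)| from above; equality holds iff all terms c_k z^k can be made to align in phase at a single z on |z|=r.
Part (b). At z = 3 (real, on the circle |z| = r):
  p(3) = (0)·3^0 + (0)·3^1 + (-3)·3^2 + (0)·3^3 + (3)·3^4 = 216.
  |p(3)| = 216.
Check: |p(3)| = 216 ≤ 270 = M_tri(3). ✓ Equality does not hold at z = 3 (the coefficients have mixed signs, so the terms do not all align in phase there).

M_tri(3) = 270; |p(3)| = 216; equality at z=3: no.


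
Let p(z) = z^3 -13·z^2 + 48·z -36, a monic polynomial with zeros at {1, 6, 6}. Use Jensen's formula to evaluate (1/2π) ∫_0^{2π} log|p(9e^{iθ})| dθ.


Zeros: 1, 6, 6; r = 9.
Inside |z| < r: 1, 6, 6. Outside (|z| ≥ r): ∅.
p(0) = -36, so log|p(0)| = log(36) = 3.5835.
Apply Jensen: I(r) = log|p(0)| + Σ_k log(r/|z_k|), summed over zeros inside |z| < r.
  log(r/|z_k|) for z_k = 1: log(9/1) = 2.1972
  log(r/|z_k|) for z_k = 6: log(9/6) = 0.4055
  log(r/|z_k|) for z_k = 6: log(9/6) = 0.4055
Sum over inside zeros: 3.0082.
I(r) = log|p(0)| + (inside sum) = 3.5835 + 3.0082 = 6.5917.
Closed form (all zeros inside, monic): I(r) = n·log(r) = 3·log(9) = 6.5917. ✓

I(r) ≈ 6.5917.


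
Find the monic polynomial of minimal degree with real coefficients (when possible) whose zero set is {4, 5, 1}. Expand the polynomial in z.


The polynomial is p(z) = ∏_{α ∈ S} (z − α), where S = {4, 5, 1}.
Expanding the product yields: p(z) = z^3 -10·z^2 + 29·z -20.
The resulting polynomial has degree 3 and real coefficients as required.

p(z) = z^3 -10·z^2 + 29·z -20.


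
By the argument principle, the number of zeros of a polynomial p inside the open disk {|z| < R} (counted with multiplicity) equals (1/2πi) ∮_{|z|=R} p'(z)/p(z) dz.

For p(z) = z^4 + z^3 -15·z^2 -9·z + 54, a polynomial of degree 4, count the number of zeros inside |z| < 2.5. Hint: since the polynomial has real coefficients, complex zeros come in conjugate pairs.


The zeros of p are: 3, 2, -3, -3.
Their magnitudes are: 3, 2, 3, 3.
Zeros with |z| < R = 2.5: 2.
Count = 1.
By the argument principle, (1/2πi) ∮_{|z|=R} p'(z)/p(z) dz equals exactly this count.

Number of zeros inside |z| < 2.5: 1.


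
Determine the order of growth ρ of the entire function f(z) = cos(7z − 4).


cos(w) is a linear combination of e^{iw} and e^{−iw} (or e^w, e^{−w} in the hyperbolic case), so |cos(w)| ≤ e^{|w|}. With w = 7z − 4, |w| ≤ 7|z| + 4 = 7r + 4 on |z| = r, giving M(r) ≤ e^{7r + 4}, so ρ ≤ 1. On a suitable ray (z = it for sin/cos; z = t for sinh/cosh, t real → ∞), |cos(7z − 4)| grows like e^{7|t|}/2, so ρ ≥ 1. Hence ρ = 1.
Therefore ρ = 1.

Order ρ = 1.


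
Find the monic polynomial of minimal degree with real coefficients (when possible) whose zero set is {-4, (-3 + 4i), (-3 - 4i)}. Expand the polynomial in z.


The polynomial is p(z) = ∏_{α ∈ S} (z − α), where S = {-4, (-3 + 4i), (-3 - 4i)}.
Expanding the product yields: p(z) = z^3 + 10·z^2 + 49·z + 100.
Note conjugate pairs combine to real quadratics: (z − (-3+4i))(z − (-3−4i)) = z² + 6z + 25.
The resulting polynomial has degree 3 and real coefficients as required.

p(z) = z^3 + 10·z^2 + 49·z + 100.


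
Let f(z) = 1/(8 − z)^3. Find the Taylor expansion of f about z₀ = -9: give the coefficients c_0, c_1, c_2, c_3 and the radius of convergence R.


Let w = z − z₀, so z = z₀ + w.
Then 8 − z = 8 − (z₀ + w) = (8 − z₀) − w = 17 − w.
f(z) = 1/(17 − w)^3 = (1/(17)^3) · (1 − w/(17))^{−3}.
By the binomial series (1−u)^{−3} = Σ_{n≥0} C(n+2, 2) u^n for |u|<1, with u = w/(17):
  c_n = C(n+2, 2) / (17)^(n+3).
  c_0 = 1/(17)^3 = 1/4913.
  c_1 = 3/(17)^4 = 3/83521.
  c_2 = 6/(17)^5 = 6/1419857.
  c_3 = 10/(17)^6 = 10/24137569.
The series is valid for |w/d| < 1, i.e. |z − z₀| < |d|.
Radius of convergence: R = |8 − z₀| = |17| = 17 (distance from z₀ to the singularity z = 8).

c_0 = 1/4913, c_1 = 3/83521, c_2 = 6/1419857, c_3 = 10/24137569; R = 17.


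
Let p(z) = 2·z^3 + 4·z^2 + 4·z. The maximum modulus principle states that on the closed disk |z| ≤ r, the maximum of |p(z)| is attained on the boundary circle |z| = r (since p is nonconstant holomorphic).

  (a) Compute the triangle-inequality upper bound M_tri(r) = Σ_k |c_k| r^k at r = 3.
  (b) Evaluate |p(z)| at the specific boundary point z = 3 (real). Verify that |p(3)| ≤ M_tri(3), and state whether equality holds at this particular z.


Coefficients: c_0 = 0, c_1 = 4, c_2 = 4, c_3 = 2. Radius r = 3.
Part (a). Triangle bound: M_tri(r) = Σ_k |c_k| r^k
  = |0|·3^0 + |4|·3^1 + |4|·3^2 + |2|·3^3
  = 0 + 12 + 36 + 54 = 102.
This bounds M(r) := max_{|z|=r} |p(z)| from above; equality holds iff all terms c_k z^k can be made to align in phase at a single z on |z|=r.
Part (b). At z = 3 (real, on the circle |z| = r):
  p(3) = (0)·3^0 + (4)·3^1 + (4)·3^2 + (2)·3^3 = 102.
  |p(3)| = 102.
Since all nonzero coefficients share the same sign, |p(3)| = 102 = M_tri(3); the triangle bound is attained at z = 3, so in fact M(r) = 102.

M_tri(3) = 102; |p(3)| = 102; equality at z=3: yes.


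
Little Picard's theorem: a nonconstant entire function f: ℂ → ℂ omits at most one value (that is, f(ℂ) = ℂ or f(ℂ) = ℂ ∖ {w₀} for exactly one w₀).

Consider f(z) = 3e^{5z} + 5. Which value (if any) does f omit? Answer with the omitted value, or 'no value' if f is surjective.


Little Picard bounds the complement of f(ℂ) to at most one point.
e^{5z} is never zero on ℂ, so 3·e^{5z} takes every value in ℂ ∖ {0}. Adding 5 shifts the range to ℂ ∖ {5}. Thus f omits exactly the value 5.

Omitted value: 5.


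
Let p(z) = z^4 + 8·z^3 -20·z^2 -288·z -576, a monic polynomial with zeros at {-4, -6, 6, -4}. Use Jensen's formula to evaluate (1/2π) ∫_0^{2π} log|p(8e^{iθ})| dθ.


Zeros: -6, -4, -4, 6; r = 8.
Inside |z| < r: -6, -4, -4, 6. Outside (|z| ≥ r): ∅.
p(0) = -576, so log|p(0)| = log(576) = 6.3561.
Apply Jensen: I(r) = log|p(0)| + Σ_k log(r/|z_k|), summed over zeros inside |z| < r.
  log(r/|z_k|) for z_k = -4: log(8/4) = 0.6931
  log(r/|z_k|) for z_k = -6: log(8/6) = 0.2877
  log(r/|z_k|) for z_k = 6: log(8/6) = 0.2877
  log(r/|z_k|) for z_k = -4: log(8/4) = 0.6931
Sum over inside zeros: 1.9617.
I(r) = log|p(0)| + (inside sum) = 6.3561 + 1.9617 = 8.3178.
Closed form (all zeros inside, monic): I(r) = n·log(r) = 4·log(8) = 8.3178. ✓

I(r) ≈ 8.3178.


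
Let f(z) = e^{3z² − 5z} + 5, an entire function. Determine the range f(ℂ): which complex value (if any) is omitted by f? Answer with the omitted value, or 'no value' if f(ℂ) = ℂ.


Little Picard bounds the complement of f(ℂ) to at most one point.
The exponent g(z) = 3z² − 5z is a nonconstant polynomial, hence surjective onto ℂ. So e^{g(z)} takes every value in {e^w : w ∈ ℂ} = ℂ ∖ {0}. Adding 5 shifts the range to ℂ ∖ {5}. f omits exactly 5.

Omitted value: 5.


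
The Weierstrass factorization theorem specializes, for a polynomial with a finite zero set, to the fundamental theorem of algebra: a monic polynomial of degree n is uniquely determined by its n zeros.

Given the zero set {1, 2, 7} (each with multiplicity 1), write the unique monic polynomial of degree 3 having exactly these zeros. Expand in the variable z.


The polynomial is p(z) = ∏_{α ∈ S} (z − α), where S = {1, 2, 7}.
Expanding the product yields: p(z) = z^3 -10·z^2 + 23·z -14.
The resulting polynomial has degree 3 and real coefficients as required.

p(z) = z^3 -10·z^2 + 23·z -14.


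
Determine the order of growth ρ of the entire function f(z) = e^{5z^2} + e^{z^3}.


Each summand is entire of order 2 and 3 respectively (as in the single-exponential case). The order of a sum is at most the max of the orders, so ρ ≤ 3. For the lower bound: on |z|=r choose arg z so that 1z^3 is real positive; then |e^{1z^3}| = e^{1r^3} while |e^{5z^2}| ≤ e^{5r^2} = o(e^{1r^3}). So |f| ≥ e^{1r^3}(1 − o(1)) and ρ ≥ 3. Hence ρ = max(2, 3) = 3.
Therefore ρ = 3.

Order ρ = 3.


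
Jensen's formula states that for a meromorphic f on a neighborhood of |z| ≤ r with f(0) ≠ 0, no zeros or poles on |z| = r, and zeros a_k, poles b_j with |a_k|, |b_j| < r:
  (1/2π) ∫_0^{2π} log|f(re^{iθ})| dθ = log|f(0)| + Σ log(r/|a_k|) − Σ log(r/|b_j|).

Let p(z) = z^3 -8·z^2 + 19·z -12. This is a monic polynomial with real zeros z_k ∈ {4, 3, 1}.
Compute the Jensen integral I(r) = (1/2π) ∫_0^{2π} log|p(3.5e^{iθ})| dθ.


Zeros: 1, 3, 4; r = 3.5.
Inside |z| < r: 1, 3. Outside (|z| ≥ r): 4.
p(0) = -12, so log|p(0)| = log(12) = 2.4849.
Apply Jensen: I(r) = log|p(0)| + Σ_k log(r/|z_k|), summed over zeros inside |z| < r.
  log(r/|z_k|) for z_k = 3: log(3.5/3) = 0.1542
  log(r/|z_k|) for z_k = 1: log(3.5/1) = 1.2528
  Outside zeros (4) contribute nothing to the Jensen sum.
Sum over inside zeros: 1.4069.
I(r) = log|p(0)| + (inside sum) = 2.4849 + 1.4069 = 3.8918.
Note: since some zeros are outside |z| ≤ r, the simplified n·log(r) form does NOT apply — only the inside zeros contribute.

I(r) ≈ 3.8918.


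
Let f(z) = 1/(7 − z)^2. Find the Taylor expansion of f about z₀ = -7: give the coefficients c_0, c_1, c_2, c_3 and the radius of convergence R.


Let w = z − z₀, so z = z₀ + w.
Then 7 − z = 7 − (z₀ + w) = (7 − z₀) − w = 14 − w.
f(z) = 1/(14 − w)^2 = (1/(14)^2) · (1 − w/(14))^{−2}.
By the binomial series (1−u)^{−2} = Σ_{n≥0} C(n+1, 1) u^n for |u|<1, with u = w/(14):
  c_n = C(n+1, 1) / (14)^(n+2).
  c_0 = 1/(14)^2 = 1/196.
  c_1 = 2/(14)^3 = 1/1372.
  c_2 = 3/(14)^4 = 3/38416.
  c_3 = 4/(14)^5 = 1/134456.
The series is valid for |w/d| < 1, i.e. |z − z₀| < |d|.
Radius of convergence: R = |7 − z₀| = |14| = 14 (distance from z₀ to the singularity z = 7).

c_0 = 1/196, c_1 = 1/1372, c_2 = 3/38416, c_3 = 1/134456; R = 14.


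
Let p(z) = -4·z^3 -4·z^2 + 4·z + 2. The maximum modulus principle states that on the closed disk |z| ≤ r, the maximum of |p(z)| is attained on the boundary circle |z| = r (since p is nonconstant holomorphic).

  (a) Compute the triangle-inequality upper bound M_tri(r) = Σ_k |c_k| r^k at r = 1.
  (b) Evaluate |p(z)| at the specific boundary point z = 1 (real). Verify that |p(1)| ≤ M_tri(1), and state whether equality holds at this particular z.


Coefficients: c_0 = 2, c_1 = 4, c_2 = -4, c_3 = -4. Radius r = 1.
Part (a). Triangle bound: M_tri(r) = Σ_k |c_k| r^k
  = |2|·1^0 + |4|·1^1 + |-4|·1^2 + |-4|·1^3
  = 2 + 4 + 4 + 4 = 14.
This bounds M(r) := max_{|z|=r} |p(z)| from above; equality holds iff all terms c_k z^k can be made to align in phase at a single z on |z|=r.
Part (b). At z = 1 (real, on the circle |z| = r):
  p(1) = (2)·1^0 + (4)·1^1 + (-4)·1^2 + (-4)·1^3 = -2.
  |p(1)| = 2.
Check: |p(1)| = 2 ≤ 14 = M_tri(1). ✓ Equality does not hold at z = 1 (the coefficients have mixed signs, so the terms do not all align in phase there).

M_tri(1) = 14; |p(1)| = 2; equality at z=1: no.


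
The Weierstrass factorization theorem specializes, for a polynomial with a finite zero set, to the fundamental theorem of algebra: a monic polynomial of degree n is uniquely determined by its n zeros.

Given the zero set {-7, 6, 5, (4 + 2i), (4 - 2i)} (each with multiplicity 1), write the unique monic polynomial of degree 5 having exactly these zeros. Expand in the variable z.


The polynomial is p(z) = ∏_{α ∈ S} (z − α), where S = {-7, 6, 5, (4 + 2i), (4 - 2i)}.
Expanding the product yields: p(z) = z^5 -12·z^4 + 5·z^3 + 506·z^2 -2620·z + 4200.
Note conjugate pairs combine to real quadratics: (z − (4+2i))(z − (4−2i)) = z² − 8z + 20.
The resulting polynomial has degree 5 and real coefficients as required.

p(z) = z^5 -12·z^4 + 5·z^3 + 506·z^2 -2620·z + 4200.


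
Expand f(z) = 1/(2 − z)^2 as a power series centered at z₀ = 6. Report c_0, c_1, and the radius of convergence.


Let w = z − z₀, so z = z₀ + w.
Then 2 − z = 2 − (z₀ + w) = (2 − z₀) − w = -4 − w.
f(z) = 1/(-4 − w)^2 = (1/(-4)^2) · (1 − w/(-4))^{−2}.
By the binomial series (1−u)^{−2} = Σ_{n≥0} C(n+1, 1) u^n for |u|<1, with u = w/(-4):
  c_n = C(n+1, 1) / (-4)^(n+2).
  c_0 = 1/(-4)^2 = 1/16.
  c_1 = 2/(-4)^3 = -1/32.
The series is valid for |w/d| < 1, i.e. |z − z₀| < |d|.
Radius of convergence: R = |2 − z₀| = |-4| = 4 (distance from z₀ to the singularity z = 2).

c_0 = 1/16, c_1 = -1/32; R = 4.


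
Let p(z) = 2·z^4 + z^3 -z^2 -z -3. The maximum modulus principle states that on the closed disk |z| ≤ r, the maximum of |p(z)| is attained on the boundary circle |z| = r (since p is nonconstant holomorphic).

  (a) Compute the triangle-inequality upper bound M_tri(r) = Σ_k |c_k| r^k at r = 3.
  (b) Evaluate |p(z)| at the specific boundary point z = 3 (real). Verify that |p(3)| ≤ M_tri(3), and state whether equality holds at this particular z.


Coefficients: c_0 = -3, c_1 = -1, c_2 = -1, c_3 = 1, c_4 = 2. Radius r = 3.
Part (a). Triangle bound: M_tri(r) = Σ_k |c_k| r^k
  = |-3|·3^0 + |-1|·3^1 + |-1|·3^2 + |1|·3^3 + |2|·3^4
  = 3 + 3 + 9 + 27 + 162 = 204.
This bounds M(r) := max_{|z|=r} |p(z)| from above; equality holds iff all terms c_k z^k can be made to align in phase at a single z on |z|=r.
Part (b). At z = 3 (real, on the circle |z| = r):
  p(3) = (-3)·3^0 + (-1)·3^1 + (-1)·3^2 + (1)·3^3 + (2)·3^4 = 174.
  |p(3)| = 174.
Check: |p(3)| = 174 ≤ 204 = M_tri(3). ✓ Equality does not hold at z = 3 (the coefficients have mixed signs, so the terms do not all align in phase there).

M_tri(3) = 204; |p(3)| = 174; equality at z=3: no.
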